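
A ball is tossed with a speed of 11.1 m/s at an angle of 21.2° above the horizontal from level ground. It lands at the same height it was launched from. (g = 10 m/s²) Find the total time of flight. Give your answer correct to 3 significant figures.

Vertical component: v_y = 11.1 sin 21.2° = 4.014 m/s.
For a projectile landing at launch height, time of flight is t = 2 v_y / g = 2 × 4.014 / 10 = 0.803 s.

0.803 s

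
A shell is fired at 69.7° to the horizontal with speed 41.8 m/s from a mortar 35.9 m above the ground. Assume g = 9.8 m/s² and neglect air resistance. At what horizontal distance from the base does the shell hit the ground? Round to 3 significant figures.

128 m

Components: v_x = 41.8 cos 69.7° = 14.50 m/s, v_y = 41.8 sin 69.7° = 39.20 m/s.
Vertical: 0 = 35.9 + 39.20 t − ½(9.8) t² ⇒ 4.900 t² − 39.20 t − 35.9 = 0.
t = [39.20 + √(1537 + 703.6)] / 9.800 = 8.830 s.
Horizontal: R = v_x · t = 14.50 × 8.830 = 128 m.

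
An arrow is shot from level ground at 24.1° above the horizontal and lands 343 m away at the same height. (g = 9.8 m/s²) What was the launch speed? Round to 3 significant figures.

On level ground, R = v₀² sin(2θ) / g, so v₀ = √(R g / sin 2θ).
sin(2 × 24.1°) = 0.7455.
v₀ = √(343 × 9.8 / 0.7455) = √4509 = 67.1 m/s.

67.1 m/s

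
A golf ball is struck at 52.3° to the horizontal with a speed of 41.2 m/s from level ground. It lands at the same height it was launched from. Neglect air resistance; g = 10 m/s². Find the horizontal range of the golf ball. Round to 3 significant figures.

For level ground, R = v₀² sin(2θ) / g.
sin(2 × 52.3°) = sin 104.6° = 0.9677.
R = (41.2)² × 0.9677 / 10 = 164 m.

164 m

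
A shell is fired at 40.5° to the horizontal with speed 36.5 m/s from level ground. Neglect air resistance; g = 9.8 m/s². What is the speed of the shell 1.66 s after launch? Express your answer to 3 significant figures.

28.7 m/s

v_x = 36.5 cos 40.5° = 27.75 m/s (constant).
v_y(t) = 36.5 sin 40.5° − g t = 23.70 − 9.8 × 1.66 = 7.432 m/s.
Speed = √(v_x² + v_y²) = √(770.1 + 55.23) = 28.7 m/s.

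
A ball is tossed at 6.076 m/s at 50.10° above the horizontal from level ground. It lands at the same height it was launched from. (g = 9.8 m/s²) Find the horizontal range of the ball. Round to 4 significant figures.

Components: v_x = 6.076 cos 50.10° = 3.8974 m/s, v_y = 6.076 sin 50.10° = 4.6613 m/s.
Time of flight (same landing height): t = 2 v_y / g = 2 × 4.6613 / 9.8 = 0.95129 s.
Range: R = v_x · t = 3.8974 × 0.95129 = 3.708 m.

3.708 m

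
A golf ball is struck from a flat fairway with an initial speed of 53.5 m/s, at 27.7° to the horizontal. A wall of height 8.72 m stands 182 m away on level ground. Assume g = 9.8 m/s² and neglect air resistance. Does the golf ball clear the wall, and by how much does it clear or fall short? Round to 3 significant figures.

Yes — it clears the wall by 14.5 m.

v_x = 53.5 cos 27.7° = 47.37 m/s; v_y0 = 53.5 sin 27.7° = 24.87 m/s.
Time to reach the wall: t = 182 / 47.37 = 3.842 s.
Height at that point: y = 24.87×3.842 − 4.900×3.842² = 23.22 m.
That is 23.22 − 8.72 = 14.5 m above the top of the wall, so the golf ball clears it.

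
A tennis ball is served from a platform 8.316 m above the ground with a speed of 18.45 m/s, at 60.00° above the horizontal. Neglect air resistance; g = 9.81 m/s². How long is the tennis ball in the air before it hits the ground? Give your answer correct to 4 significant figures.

Vertical component: v_y = 18.45 sin 60.00° = 15.978 m/s.
Taking up as positive with launch at y = 8.316 m, landing at y = 0: 0 = 8.316 + 15.978 t − ½(9.81) t².
Solving 4.905 t² − 15.978 t − 8.316 = 0 gives t = [15.978 + √(15.978² + 4·4.905·8.316)] / 9.810 = 3.714 s.

3.714 s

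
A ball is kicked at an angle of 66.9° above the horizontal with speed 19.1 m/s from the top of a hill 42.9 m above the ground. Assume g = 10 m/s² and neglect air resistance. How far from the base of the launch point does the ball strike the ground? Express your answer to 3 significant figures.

Components: v_x = 19.1 cos 66.9° = 7.494 m/s, v_y = 19.1 sin 66.9° = 17.57 m/s.
Vertical: 0 = 42.9 + 17.57 t − ½(10) t² ⇒ 5.000 t² − 17.57 t − 42.9 = 0.
t = [17.57 + √(308.7 + 858.0)] / 10.00 = 5.173 s.
Horizontal: R = v_x · t = 7.494 × 5.173 = 38.8 m.

38.8 m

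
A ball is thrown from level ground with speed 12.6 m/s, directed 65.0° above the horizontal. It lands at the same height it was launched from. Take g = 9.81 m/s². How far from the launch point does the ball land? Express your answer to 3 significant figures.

12.4 m

For level ground, R = v₀² sin(2θ) / g.
sin(2 × 65.0°) = sin 130.0° = 0.7660.
R = (12.6)² × 0.7660 / 9.81 = 12.4 m.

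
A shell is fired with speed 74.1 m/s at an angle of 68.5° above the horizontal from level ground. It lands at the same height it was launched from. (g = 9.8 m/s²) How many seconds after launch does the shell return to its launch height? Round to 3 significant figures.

Vertical component: v_y = 74.1 sin 68.5° = 68.94 m/s.
For a projectile landing at launch height, time of flight is t = 2 v_y / g = 2 × 68.94 / 9.8 = 14.1 s.

14.1 s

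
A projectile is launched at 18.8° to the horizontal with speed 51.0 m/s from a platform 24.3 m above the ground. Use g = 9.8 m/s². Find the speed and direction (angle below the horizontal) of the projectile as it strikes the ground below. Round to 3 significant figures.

55.5 m/s at 29.5° below the horizontal

v_x = 51.0 cos 18.8° = 48.28 m/s (constant).
|v_y| at impact = √((16.44)² + 2×9.8×24.3) = 27.32 m/s.
Speed = √(48.28² + 27.32²) = 55.5 m/s; angle = arctan(27.32/48.28) = 29.5° below horizontal.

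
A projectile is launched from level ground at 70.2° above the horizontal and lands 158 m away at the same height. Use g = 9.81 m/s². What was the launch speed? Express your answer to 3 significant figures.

On level ground, R = v₀² sin(2θ) / g, so v₀ = √(R g / sin 2θ).
sin(2 × 70.2°) = 0.6374.
v₀ = √(158 × 9.81 / 0.6374) = √2432 = 49.3 m/s.

49.3 m/s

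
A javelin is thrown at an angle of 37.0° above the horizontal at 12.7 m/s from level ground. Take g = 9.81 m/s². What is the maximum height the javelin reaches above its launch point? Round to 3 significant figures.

2.98 m

Vertical component of launch velocity: v_y = 12.7 sin 37.0° = 7.643 m/s.
At the highest point the vertical velocity is zero, so v_y² = 2 g h_max.
h_max = (7.643)² / (2 × 9.81) = 58.42 / 19.62 = 2.98 m.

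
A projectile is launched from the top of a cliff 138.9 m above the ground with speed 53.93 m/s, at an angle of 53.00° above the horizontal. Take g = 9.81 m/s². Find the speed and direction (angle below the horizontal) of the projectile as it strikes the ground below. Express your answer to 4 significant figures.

75.06 m/s at 64.38° below the horizontal

v_x = 53.93 cos 53.00° = 32.456 m/s (constant).
|v_y| at impact = √((43.070)² + 2×9.81×138.9) = 67.677 m/s.
Speed = √(32.456² + 67.677²) = 75.06 m/s; angle = arctan(67.677/32.456) = 64.38° below horizontal.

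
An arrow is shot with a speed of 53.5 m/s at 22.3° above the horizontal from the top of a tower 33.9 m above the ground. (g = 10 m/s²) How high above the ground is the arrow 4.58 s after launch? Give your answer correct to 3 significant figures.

v_y0 = 53.5 sin 22.3° = 20.30 m/s.
y(t) = 33.9 + v_y0 t − ½ g t² = 33.9 + 20.30×4.58 − ½×10×4.58² = 22.0 m.

22.0 m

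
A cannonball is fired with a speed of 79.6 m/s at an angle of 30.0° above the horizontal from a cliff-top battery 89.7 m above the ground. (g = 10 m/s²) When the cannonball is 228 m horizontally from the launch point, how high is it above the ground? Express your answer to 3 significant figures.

167 m

v_x = 79.6 cos 30.0° = 68.94 m/s, v_y0 = 79.6 sin 30.0° = 39.80 m/s.
Time to reach x = 228 m: t = x / v_x = 228 / 68.94 = 3.307 s.
y = 89.7 + v_y0 t − ½ g t² = 89.7 + 39.80×3.307 − 5.000×3.307² = 167 m.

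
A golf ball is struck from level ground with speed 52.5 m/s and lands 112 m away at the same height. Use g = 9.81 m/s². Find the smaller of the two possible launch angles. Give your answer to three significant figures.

11.7°

Level-ground range: R = v₀² sin(2θ)/g ⇒ sin 2θ = R g / v₀² = 112×9.81/52.5² = 0.3986.
2θ = arcsin(0.3986) = 23.49° or 180° − 23.49° = 156.51°.
So θ = 11.7° or θ = 78.3°.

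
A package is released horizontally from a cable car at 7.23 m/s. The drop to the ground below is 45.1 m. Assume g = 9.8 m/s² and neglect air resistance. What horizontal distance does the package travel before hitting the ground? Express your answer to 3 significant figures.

21.9 m

Initial vertical velocity is zero, so the fall time comes from h = ½ g t²: t = √(2 × 45.1 / 9.8) = 3.034 s.
Horizontal motion is uniform at 7.23 m/s, so x = 7.23 × 3.034 = 21.9 m.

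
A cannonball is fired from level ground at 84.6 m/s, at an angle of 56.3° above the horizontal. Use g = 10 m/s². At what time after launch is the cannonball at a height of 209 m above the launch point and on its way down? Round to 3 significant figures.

9.82 s

v_y0 = 84.6 sin 56.3° = 70.38 m/s.
Set y = v_y0 t − ½ g t² = 209: 5.000 t² − 70.38 t + 209 = 0.
t = [70.38 ± √(4953 − 4180)] / 10 = (70.38 ± 27.80) / 10, giving t = 4.26 s or t = 9.82 s.
On the way down corresponds to the larger root: t = 9.82 s.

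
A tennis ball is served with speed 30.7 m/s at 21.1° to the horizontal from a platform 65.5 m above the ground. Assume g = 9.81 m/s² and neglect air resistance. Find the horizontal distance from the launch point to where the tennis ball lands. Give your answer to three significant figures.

142 m

Components: v_x = 30.7 cos 21.1° = 28.64 m/s, v_y = 30.7 sin 21.1° = 11.05 m/s.
Vertical: 0 = 65.5 + 11.05 t − ½(9.81) t² ⇒ 4.905 t² − 11.05 t − 65.5 = 0.
t = [11.05 + √(122.1 + 1285)] / 9.810 = 4.950 s.
Horizontal: R = v_x · t = 28.64 × 4.950 = 142 m.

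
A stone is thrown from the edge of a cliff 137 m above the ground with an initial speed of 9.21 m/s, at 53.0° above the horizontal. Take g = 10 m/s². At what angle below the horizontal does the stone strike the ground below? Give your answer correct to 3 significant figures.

v_x = 9.21 cos 53.0° = 5.543 m/s.
At impact |v_y| = √(v_y0² + 2 g h) = √(7.355² + 2×10×137) = 52.86 m/s.
Angle below horizontal = arctan(|v_y| / v_x) = arctan(52.86 / 5.543) = 84.0°.

84.0°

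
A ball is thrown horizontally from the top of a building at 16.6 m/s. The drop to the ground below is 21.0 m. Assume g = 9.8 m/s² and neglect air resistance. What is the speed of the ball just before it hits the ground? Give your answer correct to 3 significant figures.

Fall time: t = √(2 × 21.0 / 9.8) = 2.070 s.
At impact: v_x = 16.6 m/s (unchanged), v_y = g t = 9.8 × 2.070 = 20.29 m/s.
Speed = √(v_x² + v_y²) = √(275.6 + 411.7) = 26.2 m/s.

26.2 m/s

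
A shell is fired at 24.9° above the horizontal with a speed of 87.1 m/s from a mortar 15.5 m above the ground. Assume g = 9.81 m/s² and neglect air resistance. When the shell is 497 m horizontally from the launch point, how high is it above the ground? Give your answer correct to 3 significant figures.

v_x = 87.1 cos 24.9° = 79.00 m/s, v_y0 = 87.1 sin 24.9° = 36.67 m/s.
Time to reach x = 497 m: t = x / v_x = 497 / 79.00 = 6.291 s.
y = 15.5 + v_y0 t − ½ g t² = 15.5 + 36.67×6.291 − 4.905×6.291² = 52.1 m.

52.1 m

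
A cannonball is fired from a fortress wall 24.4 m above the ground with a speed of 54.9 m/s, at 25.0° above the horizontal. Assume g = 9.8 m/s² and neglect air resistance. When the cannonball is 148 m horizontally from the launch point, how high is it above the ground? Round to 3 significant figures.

50.1 m

v_x = 54.9 cos 25.0° = 49.76 m/s, v_y0 = 54.9 sin 25.0° = 23.20 m/s.
Time to reach x = 148 m: t = x / v_x = 148 / 49.76 = 2.974 s.
y = 24.4 + v_y0 t − ½ g t² = 24.4 + 23.20×2.974 − 4.900×2.974² = 50.1 m.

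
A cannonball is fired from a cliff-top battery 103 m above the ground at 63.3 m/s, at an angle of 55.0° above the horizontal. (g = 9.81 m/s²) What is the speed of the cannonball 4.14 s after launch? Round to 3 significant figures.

v_x = 63.3 cos 55.0° = 36.31 m/s (constant).
v_y(t) = 63.3 sin 55.0° − g t = 51.85 − 9.81 × 4.14 = 11.24 m/s.
Speed = √(v_x² + v_y²) = √(1318 + 126.3) = 38.0 m/s.

38.0 m/s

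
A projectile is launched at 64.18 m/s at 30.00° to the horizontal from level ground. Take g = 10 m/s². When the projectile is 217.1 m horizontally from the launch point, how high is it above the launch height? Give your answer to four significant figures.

v_x = 64.18 cos 30.00° = 55.582 m/s, v_y0 = 64.18 sin 30.00° = 32.090 m/s.
Time to reach x = 217.1 m: t = x / v_x = 217.1 / 55.582 = 3.9059 s.
y = v_y0 t − ½ g t² = 32.090×3.9059 − 5.000×3.9059² = 49.06 m.

49.06 m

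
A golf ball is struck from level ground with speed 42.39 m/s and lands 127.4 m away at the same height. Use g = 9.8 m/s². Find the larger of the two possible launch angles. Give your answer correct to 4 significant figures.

Level-ground range: R = v₀² sin(2θ)/g ⇒ sin 2θ = R g / v₀² = 127.4×9.8/42.39² = 0.6948.
2θ = arcsin(0.6948) = 44.011° or 180° − 44.011° = 135.989°.
So θ = 22.01° or θ = 67.99°.

67.99°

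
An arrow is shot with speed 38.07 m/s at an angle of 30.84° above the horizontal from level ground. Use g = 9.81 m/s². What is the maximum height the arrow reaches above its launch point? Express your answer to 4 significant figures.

Vertical component of launch velocity: v_y = 38.07 sin 30.84° = 19.516 m/s.
At the highest point the vertical velocity is zero, so v_y² = 2 g h_max.
h_max = (19.516)² / (2 × 9.81) = 380.87 / 19.62 = 19.41 m.

19.41 m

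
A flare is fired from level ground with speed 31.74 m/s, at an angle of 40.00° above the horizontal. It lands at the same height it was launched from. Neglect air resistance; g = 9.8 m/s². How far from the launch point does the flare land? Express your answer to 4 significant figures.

For level ground, R = v₀² sin(2θ) / g.
sin(2 × 40.00°) = sin 80.000° = 0.9848.
R = (31.74)² × 0.9848 / 9.8 = 101.2 m.

101.2 m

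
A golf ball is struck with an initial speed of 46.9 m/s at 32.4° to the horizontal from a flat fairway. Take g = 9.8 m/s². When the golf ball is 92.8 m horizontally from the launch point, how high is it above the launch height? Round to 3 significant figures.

v_x = 46.9 cos 32.4° = 39.60 m/s, v_y0 = 46.9 sin 32.4° = 25.13 m/s.
Time to reach x = 92.8 m: t = x / v_x = 92.8 / 39.60 = 2.343 s.
y = v_y0 t − ½ g t² = 25.13×2.343 − 4.900×2.343² = 32.0 m.

32.0 m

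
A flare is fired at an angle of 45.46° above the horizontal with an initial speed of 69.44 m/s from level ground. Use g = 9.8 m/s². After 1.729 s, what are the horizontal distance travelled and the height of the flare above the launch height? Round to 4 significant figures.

x = 84.21 m, y = 70.93 m

v_x = 69.44 cos 45.46° = 48.706 m/s; v_y0 = 69.44 sin 45.46° = 49.494 m/s.
x = v_x t = 48.706 × 1.729 = 84.21 m.
y = v_y0 t − ½ g t² = 49.494×1.729 − 4.900×1.729² = 70.93 m.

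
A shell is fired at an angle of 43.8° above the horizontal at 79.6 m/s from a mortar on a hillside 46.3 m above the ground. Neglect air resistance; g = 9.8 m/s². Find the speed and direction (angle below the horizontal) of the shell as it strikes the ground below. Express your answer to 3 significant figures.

v_x = 79.6 cos 43.8° = 57.45 m/s (constant).
|v_y| at impact = √((55.09)² + 2×9.8×46.3) = 62.79 m/s.
Speed = √(57.45² + 62.79²) = 85.1 m/s; angle = arctan(62.79/57.45) = 47.5° below horizontal.

85.1 m/s at 47.5° below the horizontal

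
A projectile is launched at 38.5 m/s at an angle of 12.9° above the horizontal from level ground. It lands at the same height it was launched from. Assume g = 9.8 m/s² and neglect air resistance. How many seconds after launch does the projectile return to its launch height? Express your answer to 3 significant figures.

Vertical component: v_y = 38.5 sin 12.9° = 8.595 m/s.
For a projectile landing at launch height, time of flight is t = 2 v_y / g = 2 × 8.595 / 9.8 = 1.75 s.

1.75 s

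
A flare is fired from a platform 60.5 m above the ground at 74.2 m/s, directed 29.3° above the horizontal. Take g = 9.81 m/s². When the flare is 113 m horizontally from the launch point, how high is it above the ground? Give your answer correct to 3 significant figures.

109 m

v_x = 74.2 cos 29.3° = 64.71 m/s, v_y0 = 74.2 sin 29.3° = 36.31 m/s.
Time to reach x = 113 m: t = x / v_x = 113 / 64.71 = 1.746 s.
y = 60.5 + v_y0 t − ½ g t² = 60.5 + 36.31×1.746 − 4.905×1.746² = 109 m.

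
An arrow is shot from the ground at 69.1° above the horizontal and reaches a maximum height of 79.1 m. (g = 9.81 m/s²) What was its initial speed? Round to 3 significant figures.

At maximum height v_y = 0, so (v₀ sin θ)² = 2 g H.
v₀ sin 69.1° = √(2 × 9.81 × 79.1) = 39.39 m/s.
v₀ = 39.39 / sin 69.1° = 39.39 / 0.9342 = 42.2 m/s.

42.2 m/s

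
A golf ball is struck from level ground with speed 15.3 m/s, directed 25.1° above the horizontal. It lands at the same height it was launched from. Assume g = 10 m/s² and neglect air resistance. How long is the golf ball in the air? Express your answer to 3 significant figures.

1.30 s

Vertical component: v_y = 15.3 sin 25.1° = 6.490 m/s.
For a projectile landing at launch height, time of flight is t = 2 v_y / g = 2 × 6.490 / 10 = 1.30 s.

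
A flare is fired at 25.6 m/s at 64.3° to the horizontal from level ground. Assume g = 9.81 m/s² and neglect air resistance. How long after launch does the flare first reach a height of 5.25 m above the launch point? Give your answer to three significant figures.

0.240 s

v_y0 = 25.6 sin 64.3° = 23.07 m/s.
Set y = v_y0 t − ½ g t² = 5.25: 4.905 t² − 23.07 t + 5.25 = 0.
t = [23.07 ± √(532.2 − 103.0)] / 9.81 = (23.07 ± 20.72) / 9.81, giving t = 0.240 s or t = 4.46 s.
The flare is on the way up at the first time, so t = 0.240 s.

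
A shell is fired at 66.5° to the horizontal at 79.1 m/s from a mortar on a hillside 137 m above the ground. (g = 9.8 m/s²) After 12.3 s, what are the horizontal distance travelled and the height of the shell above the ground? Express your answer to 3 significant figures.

v_x = 79.1 cos 66.5° = 31.54 m/s; v_y0 = 79.1 sin 66.5° = 72.54 m/s.
x = v_x t = 31.54 × 12.3 = 388 m.
y = 137 + v_y0 t − ½ g t² = 288 m.

x = 388 m, y = 288 m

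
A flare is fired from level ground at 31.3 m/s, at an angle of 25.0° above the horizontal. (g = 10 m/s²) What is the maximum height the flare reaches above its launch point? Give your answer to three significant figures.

Vertical component of launch velocity: v_y = 31.3 sin 25.0° = 13.23 m/s.
At the highest point the vertical velocity is zero, so v_y² = 2 g h_max.
h_max = (13.23)² / (2 × 10) = 175.0 / 20.00 = 8.75 m.

8.75 m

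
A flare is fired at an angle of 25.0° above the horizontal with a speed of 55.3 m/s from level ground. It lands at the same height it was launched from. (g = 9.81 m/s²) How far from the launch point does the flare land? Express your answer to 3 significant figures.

239 m

For level ground, R = v₀² sin(2θ) / g.
sin(2 × 25.0°) = sin 50.00° = 0.7660.
R = (55.3)² × 0.7660 / 9.81 = 239 m.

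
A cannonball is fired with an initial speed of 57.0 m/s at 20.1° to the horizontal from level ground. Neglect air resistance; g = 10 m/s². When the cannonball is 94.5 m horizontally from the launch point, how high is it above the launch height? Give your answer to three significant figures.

19.0 m

v_x = 57.0 cos 20.1° = 53.53 m/s, v_y0 = 57.0 sin 20.1° = 19.59 m/s.
Time to reach x = 94.5 m: t = x / v_x = 94.5 / 53.53 = 1.765 s.
y = v_y0 t − ½ g t² = 19.59×1.765 − 5.000×1.765² = 19.0 m.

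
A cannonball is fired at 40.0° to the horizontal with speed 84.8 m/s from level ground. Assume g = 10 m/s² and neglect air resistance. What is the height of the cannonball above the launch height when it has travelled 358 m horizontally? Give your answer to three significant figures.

v_x = 84.8 cos 40.0° = 64.96 m/s, v_y0 = 84.8 sin 40.0° = 54.51 m/s.
Time to reach x = 358 m: t = x / v_x = 358 / 64.96 = 5.511 s.
y = v_y0 t − ½ g t² = 54.51×5.511 − 5.000×5.511² = 149 m.

149 m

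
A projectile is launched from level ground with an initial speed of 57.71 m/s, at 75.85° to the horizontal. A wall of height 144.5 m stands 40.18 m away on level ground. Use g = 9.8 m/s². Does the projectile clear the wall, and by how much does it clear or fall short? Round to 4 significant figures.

v_x = 57.71 cos 75.85° = 14.108 m/s; v_y0 = 57.71 sin 75.85° = 55.959 m/s.
Time to reach the wall: t = 40.18 / 14.108 = 2.8480 s.
Height at that point: y = 55.959×2.8480 − 4.900×2.8480² = 119.63 m.
That is 144.5 − 119.63 = 24.87 m below the top of the wall, so the projectile does not clear it.

No — it falls 24.87 m short of clearing the wall.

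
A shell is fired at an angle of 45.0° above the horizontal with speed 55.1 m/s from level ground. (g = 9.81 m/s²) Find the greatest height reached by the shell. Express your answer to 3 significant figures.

Vertical component of launch velocity: v_y = 55.1 sin 45.0° = 38.96 m/s.
At the highest point the vertical velocity is zero, so v_y² = 2 g h_max.
h_max = (38.96)² / (2 × 9.81) = 1518 / 19.62 = 77.4 m.

77.4 m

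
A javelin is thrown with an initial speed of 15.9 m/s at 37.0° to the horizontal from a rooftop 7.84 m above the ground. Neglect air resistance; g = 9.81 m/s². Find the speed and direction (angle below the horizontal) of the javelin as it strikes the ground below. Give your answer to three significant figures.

v_x = 15.9 cos 37.0° = 12.70 m/s (constant).
|v_y| at impact = √((9.569)² + 2×9.81×7.84) = 15.66 m/s.
Speed = √(12.70² + 15.66²) = 20.2 m/s; angle = arctan(15.66/12.70) = 51.0° below horizontal.

20.2 m/s at 51.0° below the horizontal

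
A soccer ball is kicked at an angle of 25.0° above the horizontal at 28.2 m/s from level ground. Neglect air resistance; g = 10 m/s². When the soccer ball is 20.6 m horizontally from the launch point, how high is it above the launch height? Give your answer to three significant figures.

6.36 m

v_x = 28.2 cos 25.0° = 25.56 m/s, v_y0 = 28.2 sin 25.0° = 11.92 m/s.
Time to reach x = 20.6 m: t = x / v_x = 20.6 / 25.56 = 0.8059 s.
y = v_y0 t − ½ g t² = 11.92×0.8059 − 5.000×0.8059² = 6.36 m.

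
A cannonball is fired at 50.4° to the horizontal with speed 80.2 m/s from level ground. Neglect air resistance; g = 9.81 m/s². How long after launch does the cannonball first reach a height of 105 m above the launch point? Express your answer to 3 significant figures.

v_y0 = 80.2 sin 50.4° = 61.80 m/s.
Set y = v_y0 t − ½ g t² = 105: 4.905 t² − 61.80 t + 105 = 0.
t = [61.80 ± √(3819 − 2060)] / 9.81 = (61.80 ± 41.94) / 9.81, giving t = 2.02 s or t = 10.6 s.
The cannonball is on the way up at the first time, so t = 2.02 s.

2.02 s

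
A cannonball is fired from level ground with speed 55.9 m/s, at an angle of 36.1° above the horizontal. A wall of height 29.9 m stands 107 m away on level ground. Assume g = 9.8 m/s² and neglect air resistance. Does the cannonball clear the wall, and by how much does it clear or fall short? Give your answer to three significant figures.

Yes — it clears the wall by 20.6 m.

v_x = 55.9 cos 36.1° = 45.17 m/s; v_y0 = 55.9 sin 36.1° = 32.94 m/s.
Time to reach the wall: t = 107 / 45.17 = 2.369 s.
Height at that point: y = 32.94×2.369 − 4.900×2.369² = 50.54 m.
That is 50.54 − 29.9 = 20.6 m above the top of the wall, so the cannonball clears it.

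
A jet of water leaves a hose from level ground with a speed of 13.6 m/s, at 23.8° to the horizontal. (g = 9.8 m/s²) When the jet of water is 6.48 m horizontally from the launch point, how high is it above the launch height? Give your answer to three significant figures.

1.53 m

v_x = 13.6 cos 23.8° = 12.44 m/s, v_y0 = 13.6 sin 23.8° = 5.488 m/s.
Time to reach x = 6.48 m: t = x / v_x = 6.48 / 12.44 = 0.5209 s.
y = v_y0 t − ½ g t² = 5.488×0.5209 − 4.900×0.5209² = 1.53 m.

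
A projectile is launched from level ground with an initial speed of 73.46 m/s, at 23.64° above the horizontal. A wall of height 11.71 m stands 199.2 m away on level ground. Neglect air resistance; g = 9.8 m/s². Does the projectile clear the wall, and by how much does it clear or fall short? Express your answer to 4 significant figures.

Yes — it clears the wall by 32.55 m.

v_x = 73.46 cos 23.64° = 67.295 m/s; v_y0 = 73.46 sin 23.64° = 29.457 m/s.
Time to reach the wall: t = 199.2 / 67.295 = 2.9601 s.
Height at that point: y = 29.457×2.9601 − 4.900×2.9601² = 44.261 m.
That is 44.261 − 11.71 = 32.55 m above the top of the wall, so the projectile clears it.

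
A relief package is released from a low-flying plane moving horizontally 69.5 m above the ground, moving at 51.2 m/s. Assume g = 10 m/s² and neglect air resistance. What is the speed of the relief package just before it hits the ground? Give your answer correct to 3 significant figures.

Fall time: t = √(2 × 69.5 / 10) = 3.728 s.
At impact: v_x = 51.2 m/s (unchanged), v_y = g t = 10 × 3.728 = 37.28 m/s.
Speed = √(v_x² + v_y²) = √(2621 + 1390) = 63.3 m/s.

63.3 m/s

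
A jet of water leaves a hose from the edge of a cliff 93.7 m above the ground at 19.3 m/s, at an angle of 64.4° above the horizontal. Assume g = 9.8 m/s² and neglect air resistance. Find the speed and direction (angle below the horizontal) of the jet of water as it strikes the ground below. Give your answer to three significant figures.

v_x = 19.3 cos 64.4° = 8.339 m/s (constant).
|v_y| at impact = √((17.41)² + 2×9.8×93.7) = 46.26 m/s.
Speed = √(8.339² + 46.26²) = 47.0 m/s; angle = arctan(46.26/8.339) = 79.8° below horizontal.

47.0 m/s at 79.8° below the horizontal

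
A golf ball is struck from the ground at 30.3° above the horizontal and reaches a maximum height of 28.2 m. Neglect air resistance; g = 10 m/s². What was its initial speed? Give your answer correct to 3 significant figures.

47.1 m/s

At maximum height v_y = 0, so (v₀ sin θ)² = 2 g H.
v₀ sin 30.3° = √(2 × 10 × 28.2) = 23.75 m/s.
v₀ = 23.75 / sin 30.3° = 23.75 / 0.5045 = 47.1 m/s.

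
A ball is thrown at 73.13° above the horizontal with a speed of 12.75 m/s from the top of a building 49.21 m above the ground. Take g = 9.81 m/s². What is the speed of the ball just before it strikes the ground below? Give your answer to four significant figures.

v_x = 12.75 cos 73.13° = 3.7001 m/s is unchanged throughout.
For the vertical component, v_y² = v_y0² + 2 g h = (12.201)² + 2×9.81×49.21 = 1114.4, so |v_y| = 33.383 m/s.
Impact speed = √(v_x² + v_y²) = √(13.691 + 1114.4) = 33.59 m/s.

33.59 m/s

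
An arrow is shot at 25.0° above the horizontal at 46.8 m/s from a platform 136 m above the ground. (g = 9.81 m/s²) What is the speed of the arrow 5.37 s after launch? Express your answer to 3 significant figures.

v_x = 46.8 cos 25.0° = 42.42 m/s (constant).
v_y(t) = 46.8 sin 25.0° − g t = 19.78 − 9.81 × 5.37 = -32.90 m/s.
Speed = √(v_x² + v_y²) = √(1799 + 1082) = 53.7 m/s.

53.7 m/s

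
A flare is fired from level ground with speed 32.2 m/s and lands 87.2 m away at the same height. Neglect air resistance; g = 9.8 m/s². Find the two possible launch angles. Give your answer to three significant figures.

27.8° and 62.2°

Level-ground range: R = v₀² sin(2θ)/g ⇒ sin 2θ = R g / v₀² = 87.2×9.8/32.2² = 0.8242.
2θ = arcsin(0.8242) = 55.51° or 180° − 55.51° = 124.49°.
So θ = 27.8° or θ = 62.2°.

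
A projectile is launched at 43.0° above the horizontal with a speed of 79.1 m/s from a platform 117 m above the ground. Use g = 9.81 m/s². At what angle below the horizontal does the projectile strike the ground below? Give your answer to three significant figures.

v_x = 79.1 cos 43.0° = 57.85 m/s.
At impact |v_y| = √(v_y0² + 2 g h) = √(53.95² + 2×9.81×117) = 72.15 m/s.
Angle below horizontal = arctan(|v_y| / v_x) = arctan(72.15 / 57.85) = 51.3°.

51.3°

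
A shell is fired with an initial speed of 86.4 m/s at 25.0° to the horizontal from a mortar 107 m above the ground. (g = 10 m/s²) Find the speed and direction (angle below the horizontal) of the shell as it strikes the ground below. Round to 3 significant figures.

v_x = 86.4 cos 25.0° = 78.30 m/s (constant).
|v_y| at impact = √((36.51)² + 2×10×107) = 58.93 m/s.
Speed = √(78.30² + 58.93²) = 98.0 m/s; angle = arctan(58.93/78.30) = 37.0° below horizontal.

98.0 m/s at 37.0° below the horizontal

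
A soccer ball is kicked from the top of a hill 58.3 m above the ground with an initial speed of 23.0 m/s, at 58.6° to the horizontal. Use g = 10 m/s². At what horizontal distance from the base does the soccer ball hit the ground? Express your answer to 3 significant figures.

Components: v_x = 23.0 cos 58.6° = 11.98 m/s, v_y = 23.0 sin 58.6° = 19.63 m/s.
Vertical: 0 = 58.3 + 19.63 t − ½(10) t² ⇒ 5.000 t² − 19.63 t − 58.3 = 0.
t = [19.63 + √(385.3 + 1166)] / 10.00 = 5.902 s.
Horizontal: R = v_x · t = 11.98 × 5.902 = 70.7 m.

70.7 m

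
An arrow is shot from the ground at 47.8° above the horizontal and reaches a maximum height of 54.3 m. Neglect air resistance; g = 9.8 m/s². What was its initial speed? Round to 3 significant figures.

44.0 m/s

At maximum height v_y = 0, so (v₀ sin θ)² = 2 g H.
v₀ sin 47.8° = √(2 × 9.8 × 54.3) = 32.62 m/s.
v₀ = 32.62 / sin 47.8° = 32.62 / 0.7408 = 44.0 m/s.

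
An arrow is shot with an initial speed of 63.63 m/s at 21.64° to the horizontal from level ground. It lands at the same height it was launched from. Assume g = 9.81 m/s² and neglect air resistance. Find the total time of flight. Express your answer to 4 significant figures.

4.784 s

Vertical component: v_y = 63.63 sin 21.64° = 23.465 m/s.
For a projectile landing at launch height, time of flight is t = 2 v_y / g = 2 × 23.465 / 9.81 = 4.784 s.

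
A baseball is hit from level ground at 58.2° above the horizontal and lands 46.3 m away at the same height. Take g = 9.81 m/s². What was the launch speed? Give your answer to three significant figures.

On level ground, R = v₀² sin(2θ) / g, so v₀ = √(R g / sin 2θ).
sin(2 × 58.2°) = 0.8957.
v₀ = √(46.3 × 9.81 / 0.8957) = √507.1 = 22.5 m/s.

22.5 m/s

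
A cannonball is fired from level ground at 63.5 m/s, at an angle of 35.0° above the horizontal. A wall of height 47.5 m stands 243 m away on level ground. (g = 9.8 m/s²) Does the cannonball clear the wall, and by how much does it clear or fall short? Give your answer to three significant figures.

v_x = 63.5 cos 35.0° = 52.02 m/s; v_y0 = 63.5 sin 35.0° = 36.42 m/s.
Time to reach the wall: t = 243 / 52.02 = 4.671 s.
Height at that point: y = 36.42×4.671 − 4.900×4.671² = 63.21 m.
That is 63.21 − 47.5 = 15.7 m above the top of the wall, so the cannonball clears it.

Yes — it clears the wall by 15.7 m.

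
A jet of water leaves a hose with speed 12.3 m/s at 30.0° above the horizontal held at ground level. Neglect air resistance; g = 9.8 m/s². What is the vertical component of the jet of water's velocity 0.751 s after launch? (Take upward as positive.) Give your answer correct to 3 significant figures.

-1.21 m/s

Initial vertical component: v_y0 = 12.3 sin 30.0° = 6.150 m/s.
v_y(t) = v_y0 − g t = 6.150 − 9.8 × 0.751 = -1.21 m/s.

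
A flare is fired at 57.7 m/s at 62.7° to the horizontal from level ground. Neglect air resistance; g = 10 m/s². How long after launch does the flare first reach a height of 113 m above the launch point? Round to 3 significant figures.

3.21 s

v_y0 = 57.7 sin 62.7° = 51.27 m/s.
Set y = v_y0 t − ½ g t² = 113: 5.000 t² − 51.27 t + 113 = 0.
t = [51.27 ± √(2629 − 2260)] / 10 = (51.27 ± 19.21) / 10, giving t = 3.21 s or t = 7.05 s.
The flare is on the way up at the first time, so t = 3.21 s.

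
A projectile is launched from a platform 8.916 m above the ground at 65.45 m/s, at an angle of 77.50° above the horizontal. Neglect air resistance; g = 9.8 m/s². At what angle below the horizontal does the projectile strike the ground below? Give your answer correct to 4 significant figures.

77.75°

v_x = 65.45 cos 77.50° = 14.166 m/s.
At impact |v_y| = √(v_y0² + 2 g h) = √(63.899² + 2×9.8×8.916) = 65.252 m/s.
Angle below horizontal = arctan(|v_y| / v_x) = arctan(65.252 / 14.166) = 77.75°.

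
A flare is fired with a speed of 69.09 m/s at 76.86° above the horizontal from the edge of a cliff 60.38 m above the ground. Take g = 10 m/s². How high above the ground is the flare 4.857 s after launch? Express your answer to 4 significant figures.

v_y0 = 69.09 sin 76.86° = 67.281 m/s.
y(t) = 60.38 + v_y0 t − ½ g t² = 60.38 + 67.281×4.857 − ½×10×4.857² = 269.2 m.

269.2 m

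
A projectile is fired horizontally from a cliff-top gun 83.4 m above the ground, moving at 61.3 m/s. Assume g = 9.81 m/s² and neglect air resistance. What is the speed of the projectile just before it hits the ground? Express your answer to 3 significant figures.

73.4 m/s

Fall time: t = √(2 × 83.4 / 9.81) = 4.123 s.
At impact: v_x = 61.3 m/s (unchanged), v_y = g t = 9.81 × 4.123 = 40.45 m/s.
Speed = √(v_x² + v_y²) = √(3758 + 1636) = 73.4 m/s.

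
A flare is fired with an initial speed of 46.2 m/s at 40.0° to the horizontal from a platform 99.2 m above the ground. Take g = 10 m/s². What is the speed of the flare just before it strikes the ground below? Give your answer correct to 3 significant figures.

v_x = 46.2 cos 40.0° = 35.39 m/s is unchanged throughout.
For the vertical component, v_y² = v_y0² + 2 g h = (29.70)² + 2×10×99.2 = 2866, so |v_y| = 53.54 m/s.
Impact speed = √(v_x² + v_y²) = √(1252 + 2866) = 64.2 m/s.

64.2 m/s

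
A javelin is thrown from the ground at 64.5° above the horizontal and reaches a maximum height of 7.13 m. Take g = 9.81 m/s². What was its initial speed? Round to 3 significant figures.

13.1 m/s

At maximum height v_y = 0, so (v₀ sin θ)² = 2 g H.
v₀ sin 64.5° = √(2 × 9.81 × 7.13) = 11.83 m/s.
v₀ = 11.83 / sin 64.5° = 11.83 / 0.9026 = 13.1 m/s.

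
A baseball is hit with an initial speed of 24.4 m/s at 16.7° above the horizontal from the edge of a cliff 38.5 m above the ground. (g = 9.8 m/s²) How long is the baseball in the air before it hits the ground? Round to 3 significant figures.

Vertical component: v_y = 24.4 sin 16.7° = 7.012 m/s.
Taking up as positive with launch at y = 38.5 m, landing at y = 0: 0 = 38.5 + 7.012 t − ½(9.8) t².
Solving 4.900 t² − 7.012 t − 38.5 = 0 gives t = [7.012 + √(7.012² + 4·4.900·38.5)] / 9.800 = 3.61 s.

3.61 s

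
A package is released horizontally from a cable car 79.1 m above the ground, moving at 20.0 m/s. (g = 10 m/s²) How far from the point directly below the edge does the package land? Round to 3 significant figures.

Initial vertical velocity is zero, so the fall time comes from h = ½ g t²: t = √(2 × 79.1 / 10) = 3.977 s.
Horizontal motion is uniform at 20.0 m/s, so x = 20.0 × 3.977 = 79.5 m.

79.5 m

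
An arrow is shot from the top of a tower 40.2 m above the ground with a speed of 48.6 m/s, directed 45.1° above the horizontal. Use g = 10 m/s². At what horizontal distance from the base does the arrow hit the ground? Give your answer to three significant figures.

Components: v_x = 48.6 cos 45.1° = 34.31 m/s, v_y = 48.6 sin 45.1° = 34.43 m/s.
Vertical: 0 = 40.2 + 34.43 t − ½(10) t² ⇒ 5.000 t² − 34.43 t − 40.2 = 0.
t = [34.43 + √(1185 + 804.0)] / 10.00 = 7.903 s.
Horizontal: R = v_x · t = 34.31 × 7.903 = 271 m.

271 m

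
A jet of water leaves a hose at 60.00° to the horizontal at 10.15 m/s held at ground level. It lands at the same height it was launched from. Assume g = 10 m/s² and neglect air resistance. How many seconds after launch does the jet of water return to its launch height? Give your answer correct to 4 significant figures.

Vertical component: v_y = 10.15 sin 60.00° = 8.7902 m/s.
For a projectile landing at launch height, time of flight is t = 2 v_y / g = 2 × 8.7902 / 10 = 1.758 s.

1.758 s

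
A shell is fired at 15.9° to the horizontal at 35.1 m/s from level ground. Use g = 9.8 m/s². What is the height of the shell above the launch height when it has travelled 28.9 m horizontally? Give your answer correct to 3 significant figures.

v_x = 35.1 cos 15.9° = 33.76 m/s, v_y0 = 35.1 sin 15.9° = 9.616 m/s.
Time to reach x = 28.9 m: t = x / v_x = 28.9 / 33.76 = 0.8560 s.
y = v_y0 t − ½ g t² = 9.616×0.8560 − 4.900×0.8560² = 4.64 m.

4.64 m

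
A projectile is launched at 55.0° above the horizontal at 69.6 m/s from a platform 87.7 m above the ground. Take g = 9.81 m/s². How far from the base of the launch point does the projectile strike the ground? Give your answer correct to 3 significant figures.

Components: v_x = 69.6 cos 55.0° = 39.92 m/s, v_y = 69.6 sin 55.0° = 57.01 m/s.
Vertical: 0 = 87.7 + 57.01 t − ½(9.81) t² ⇒ 4.905 t² − 57.01 t − 87.7 = 0.
t = [57.01 + √(3250 + 1721)] / 9.810 = 13.00 s.
Horizontal: R = v_x · t = 39.92 × 13.00 = 519 m.

519 m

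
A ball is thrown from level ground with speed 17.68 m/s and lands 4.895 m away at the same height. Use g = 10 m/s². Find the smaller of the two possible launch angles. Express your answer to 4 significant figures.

4.505°

Level-ground range: R = v₀² sin(2θ)/g ⇒ sin 2θ = R g / v₀² = 4.895×10/17.68² = 0.1566.
2θ = arcsin(0.1566) = 9.0096° or 180° − 9.0096° = 170.9904°.
So θ = 4.505° or θ = 85.50°.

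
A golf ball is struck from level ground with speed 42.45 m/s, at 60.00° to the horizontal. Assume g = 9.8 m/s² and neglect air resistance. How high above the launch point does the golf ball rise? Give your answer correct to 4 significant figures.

68.95 m

Vertical component of launch velocity: v_y = 42.45 sin 60.00° = 36.763 m/s.
At the highest point the vertical velocity is zero, so v_y² = 2 g h_max.
h_max = (36.763)² / (2 × 9.8) = 1351.5 / 19.60 = 68.95 m.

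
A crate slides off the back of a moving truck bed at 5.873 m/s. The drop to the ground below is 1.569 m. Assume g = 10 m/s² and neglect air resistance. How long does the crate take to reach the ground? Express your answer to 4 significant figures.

0.5602 s

The horizontal speed doesn't affect the fall. With v_y0 = 0, h = ½ g t².
t = √(2 × 1.569 / 10) = √0.31380 = 0.5602 s.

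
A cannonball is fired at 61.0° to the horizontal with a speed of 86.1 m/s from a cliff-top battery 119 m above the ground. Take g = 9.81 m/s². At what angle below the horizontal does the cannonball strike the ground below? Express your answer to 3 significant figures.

v_x = 86.1 cos 61.0° = 41.74 m/s.
At impact |v_y| = √(v_y0² + 2 g h) = √(75.30² + 2×9.81×119) = 89.47 m/s.
Angle below horizontal = arctan(|v_y| / v_x) = arctan(89.47 / 41.74) = 65.0°.

65.0°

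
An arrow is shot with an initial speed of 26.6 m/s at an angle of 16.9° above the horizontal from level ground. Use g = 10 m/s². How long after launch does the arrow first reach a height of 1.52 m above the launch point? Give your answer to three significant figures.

0.231 s

v_y0 = 26.6 sin 16.9° = 7.733 m/s.
Set y = v_y0 t − ½ g t² = 1.52: 5.000 t² − 7.733 t + 1.52 = 0.
t = [7.733 ± √(59.80 − 30.40)] / 10 = (7.733 ± 5.422) / 10, giving t = 0.231 s or t = 1.32 s.
The arrow is on the way up at the first time, so t = 0.231 s.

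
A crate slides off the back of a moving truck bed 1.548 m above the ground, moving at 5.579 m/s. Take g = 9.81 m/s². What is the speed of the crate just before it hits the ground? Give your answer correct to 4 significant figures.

Fall time: t = √(2 × 1.548 / 9.81) = 0.56178 s.
At impact: v_x = 5.579 m/s (unchanged), v_y = g t = 9.81 × 0.56178 = 5.5111 m/s.
Speed = √(v_x² + v_y²) = √(31.125 + 30.372) = 7.842 m/s.

7.842 m/s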